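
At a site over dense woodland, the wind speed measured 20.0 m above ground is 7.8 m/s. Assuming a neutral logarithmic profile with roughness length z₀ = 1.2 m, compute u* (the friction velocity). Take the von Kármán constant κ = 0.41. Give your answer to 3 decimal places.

u* ≈ 1.137 m/s

Log law: V(z) = (u*/κ) · ln(z/z₀) ⇒ u* = κ · V / ln(z/z₀)
u* = 0.41 × 7.8 / ln(20.0/1.2) = 0.41 × 7.8 / 2.8134
   = 3.1980 / 2.8134 = 1.1367 m/s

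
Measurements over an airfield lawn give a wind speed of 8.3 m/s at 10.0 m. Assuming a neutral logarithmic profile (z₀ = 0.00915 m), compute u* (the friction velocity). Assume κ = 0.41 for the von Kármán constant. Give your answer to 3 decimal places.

u* ≈ 0.486 m/s

Log law: V(z) = (u*/κ) · ln(z/z₀) ⇒ u* = κ · V / ln(z/z₀)
u* = 0.41 × 8.3 / ln(10.0/0.00915) = 0.41 × 8.3 / 6.9966
   = 3.4030 / 6.9966 = 0.4864 m/s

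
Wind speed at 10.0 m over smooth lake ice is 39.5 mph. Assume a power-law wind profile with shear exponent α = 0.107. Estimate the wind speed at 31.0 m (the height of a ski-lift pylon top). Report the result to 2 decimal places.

44.58 mph

Power-law profile: V₂ = V₁ · (z₂/z₁)^α
V₂ = 39.5 × (31.0/10.0)^0.107 = 39.5 × (3.1000)^0.107
    = 39.5 × 1.1287 = 44.5834 mph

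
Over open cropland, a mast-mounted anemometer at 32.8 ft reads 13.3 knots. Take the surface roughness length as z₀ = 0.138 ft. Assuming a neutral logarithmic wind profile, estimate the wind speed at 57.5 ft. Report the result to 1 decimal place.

Log law: V(z) ∝ ln(z/z₀), so V₂/V₁ = ln(z₂/z₀) / ln(z₁/z₀).
ln(57.5/0.138) = 6.0323, ln(32.8/0.138) = 5.4709
V₂ = 13.3 × 6.0323/5.4709 = 13.3 × 1.1026 = 14.6647 knots

14.7 knots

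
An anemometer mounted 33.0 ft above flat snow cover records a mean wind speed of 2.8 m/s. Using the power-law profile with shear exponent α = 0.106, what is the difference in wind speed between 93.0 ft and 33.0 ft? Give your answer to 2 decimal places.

0.33 m/s

Power law: V₂ = V₁ · (z₂/z₁)^α = 2.8 × (2.8182)^0.106 = 3.1250 m/s
ΔV = 3.1250 − 2.8 = 0.3250 m/s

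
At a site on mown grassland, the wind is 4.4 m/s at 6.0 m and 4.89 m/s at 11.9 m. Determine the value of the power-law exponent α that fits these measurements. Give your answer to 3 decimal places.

α ≈ 0.154

Power law: V₂/V₁ = (z₂/z₁)^α ⇒ α = ln(V₂/V₁) / ln(z₂/z₁)
α = ln(4.89/4.4) / ln(11.9/6.0) = ln(1.1114) / ln(1.9833)
  = 0.10559 / 0.68478 = 0.15419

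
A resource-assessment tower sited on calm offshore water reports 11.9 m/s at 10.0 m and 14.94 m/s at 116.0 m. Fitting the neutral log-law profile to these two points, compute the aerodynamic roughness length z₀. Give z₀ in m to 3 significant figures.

z₀ ≈ 0.000681 m

Log law: V(z) ∝ ln(z/z₀). With r = V₁/V₂ = 11.9/14.94 = 0.79652,
r · ln(z₂/z₀) = ln(z₁/z₀) ⇒ ln z₀ = (ln z₁ − r·ln z₂)/(1 − r)
ln z₀ = (2.30259 − 0.79652×4.75359) / 0.20348 = -7.2918
z₀ = exp(-7.2918) = 0.0006811 m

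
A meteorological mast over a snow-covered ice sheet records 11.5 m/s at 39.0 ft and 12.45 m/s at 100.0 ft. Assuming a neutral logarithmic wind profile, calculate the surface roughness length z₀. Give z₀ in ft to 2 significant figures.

Log law: V(z) ∝ ln(z/z₀). With r = V₁/V₂ = 11.5/12.45 = 0.92369,
r · ln(z₂/z₀) = ln(z₁/z₀) ⇒ ln z₀ = (ln z₁ − r·ln z₂)/(1 − r)
ln z₀ = (3.66356 − 0.92369×4.60517) / 0.07631 = -7.7349
z₀ = exp(-7.7349) = 0.0004373 ft

z₀ ≈ 0.00044 ft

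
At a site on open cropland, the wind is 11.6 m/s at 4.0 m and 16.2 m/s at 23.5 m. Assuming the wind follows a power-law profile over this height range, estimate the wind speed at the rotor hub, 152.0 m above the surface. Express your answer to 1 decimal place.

First find α: α = ln(V₂/V₁)/ln(z₂/z₁) = ln(16.2/11.6)/ln(23.5/4.0) = 0.33401/1.77071 = 0.1886
Extrapolate from 23.5 m to 152.0 m: V₃ = 16.2 × (152.0/23.5)^0.1886 = 16.2 × 1.4221 = 23.0383 m/s

23.0 m/s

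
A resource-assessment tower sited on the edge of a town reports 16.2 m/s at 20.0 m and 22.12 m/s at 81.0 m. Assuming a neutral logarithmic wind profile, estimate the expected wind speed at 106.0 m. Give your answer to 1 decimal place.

23.3 m/s

Log law: V ∝ ln(z/z₀). From the pair, with r = V₁/V₂ = 0.73237,
ln z₀ = (ln z₁ − r·ln z₂)/(1 − r) = (2.9957 − 0.73237×4.3944)/0.26763 = -0.8318 → z₀ = 0.4352 m
V₃ = V₁ · ln(z₃/z₀)/ln(z₁/z₀) = 16.2 × 5.4953/3.8276 = 23.2585 m/s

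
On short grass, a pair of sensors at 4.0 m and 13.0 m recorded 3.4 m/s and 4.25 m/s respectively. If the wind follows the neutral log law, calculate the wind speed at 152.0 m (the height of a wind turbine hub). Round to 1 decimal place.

Log law: V ∝ ln(z/z₀). From the pair, with r = V₁/V₂ = 0.80000,
ln z₀ = (ln z₁ − r·ln z₂)/(1 − r) = (1.3863 − 0.80000×2.5649)/0.20000 = -3.3283 → z₀ = 0.03585 m
V₃ = V₁ · ln(z₃/z₀)/ln(z₁/z₀) = 3.4 × 8.3522/4.7146 = 6.0233 m/s

6.0 m/s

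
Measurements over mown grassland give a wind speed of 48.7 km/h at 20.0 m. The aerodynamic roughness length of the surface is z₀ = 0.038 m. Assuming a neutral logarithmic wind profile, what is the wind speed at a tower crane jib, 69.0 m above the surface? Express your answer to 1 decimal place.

Log law: V(z) ∝ ln(z/z₀), so V₂/V₁ = ln(z₂/z₀) / ln(z₁/z₀).
ln(69.0/0.038) = 7.5043, ln(20.0/0.038) = 6.2659
V₂ = 48.7 × 7.5043/6.2659 = 48.7 × 1.1976 = 58.3249 km/h

58.3 km/h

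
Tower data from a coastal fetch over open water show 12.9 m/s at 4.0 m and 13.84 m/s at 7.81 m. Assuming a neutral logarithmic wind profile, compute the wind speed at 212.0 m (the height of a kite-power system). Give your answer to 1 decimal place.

Log law: V ∝ ln(z/z₀). From the pair, with r = V₁/V₂ = 0.93208,
ln z₀ = (ln z₁ − r·ln z₂)/(1 − r) = (1.3863 − 0.93208×2.0554)/0.06792 = -7.7962 → z₀ = 0.0004113 m
V₃ = V₁ · ln(z₃/z₀)/ln(z₁/z₀) = 12.9 × 13.1528/9.1825 = 18.4777 m/s

18.5 m/s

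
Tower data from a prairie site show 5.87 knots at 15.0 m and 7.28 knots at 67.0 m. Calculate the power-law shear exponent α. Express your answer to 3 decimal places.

α ≈ 0.144

Power law: V₂/V₁ = (z₂/z₁)^α ⇒ α = ln(V₂/V₁) / ln(z₂/z₁)
α = ln(7.28/5.87) / ln(67.0/15.0) = ln(1.2402) / ln(4.4667)
  = 0.21528 / 1.49664 = 0.14384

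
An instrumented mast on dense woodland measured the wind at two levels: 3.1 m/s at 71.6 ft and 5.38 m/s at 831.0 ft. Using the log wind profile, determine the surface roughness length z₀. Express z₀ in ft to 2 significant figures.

z₀ ≈ 2.6 ft

Log law: V(z) ∝ ln(z/z₀). With r = V₁/V₂ = 3.1/5.38 = 0.57621,
r · ln(z₂/z₀) = ln(z₁/z₀) ⇒ ln z₀ = (ln z₁ − r·ln z₂)/(1 − r)
ln z₀ = (4.27110 − 0.57621×6.72263) / 0.42379 = 0.9379
z₀ = exp(0.9379) = 2.555 ft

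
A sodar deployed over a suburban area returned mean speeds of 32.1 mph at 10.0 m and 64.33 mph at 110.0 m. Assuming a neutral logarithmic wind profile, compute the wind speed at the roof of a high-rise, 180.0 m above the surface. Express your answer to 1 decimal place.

Log law: V ∝ ln(z/z₀). From the pair, with r = V₁/V₂ = 0.49899,
ln z₀ = (ln z₁ − r·ln z₂)/(1 − r) = (2.3026 − 0.49899×4.7005)/0.50101 = -0.0856 → z₀ = 0.9179 m
V₃ = V₁ · ln(z₃/z₀)/ln(z₁/z₀) = 32.1 × 5.2786/2.3882 = 70.9494 mph

70.9 mph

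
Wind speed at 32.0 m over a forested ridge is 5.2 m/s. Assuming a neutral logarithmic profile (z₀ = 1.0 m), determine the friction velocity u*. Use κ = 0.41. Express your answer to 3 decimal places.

u* ≈ 0.615 m/s

Log law: V(z) = (u*/κ) · ln(z/z₀) ⇒ u* = κ · V / ln(z/z₀)
u* = 0.41 × 5.2 / ln(32.0/1.0) = 0.41 × 5.2 / 3.4657
   = 2.1320 / 3.4657 = 0.6152 m/s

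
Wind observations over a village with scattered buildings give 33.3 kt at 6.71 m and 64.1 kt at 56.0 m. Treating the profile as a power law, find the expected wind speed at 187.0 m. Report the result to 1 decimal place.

93.0 kt

First find α: α = ln(V₂/V₁)/ln(z₂/z₁) = ln(64.1/33.3)/ln(56.0/6.71) = 0.65489/2.12175 = 0.3087
Extrapolate from 56.0 m to 187.0 m: V₃ = 64.1 × (187.0/56.0)^0.3087 = 64.1 × 1.4509 = 93.0006 kt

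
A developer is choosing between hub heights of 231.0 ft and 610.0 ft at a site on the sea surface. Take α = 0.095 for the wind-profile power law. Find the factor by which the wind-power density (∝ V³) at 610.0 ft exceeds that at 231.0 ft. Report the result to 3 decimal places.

Speed ratio: V_B/V_A = (z_B/z_A)^α = (610.0/231.0)^0.095 = (2.6407)^0.095 = 1.09664
Power-density ratio: P_B/P_A = (V_B/V_A)³ = (1.09664)³ = 1.31883

1.319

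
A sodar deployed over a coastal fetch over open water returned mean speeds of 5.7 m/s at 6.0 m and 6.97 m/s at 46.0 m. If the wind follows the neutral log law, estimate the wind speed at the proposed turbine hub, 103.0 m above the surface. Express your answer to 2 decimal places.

Log law: V ∝ ln(z/z₀). From the pair, with r = V₁/V₂ = 0.81779,
ln z₀ = (ln z₁ − r·ln z₂)/(1 − r) = (1.7918 − 0.81779×3.8286)/0.18221 = -7.3502 → z₀ = 0.0006425 m
V₃ = V₁ · ln(z₃/z₀)/ln(z₁/z₀) = 5.7 × 11.9849/9.1419 = 7.4726 m/s

7.47 m/s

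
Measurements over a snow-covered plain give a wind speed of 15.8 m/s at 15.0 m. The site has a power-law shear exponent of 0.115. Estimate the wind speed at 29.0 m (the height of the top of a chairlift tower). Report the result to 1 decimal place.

Power-law profile: V₂ = V₁ · (z₂/z₁)^α
V₂ = 15.8 × (29.0/15.0)^0.115 = 15.8 × (1.9333)^0.115
    = 15.8 × 1.0788 = 17.0444 m/s

17.0 m/s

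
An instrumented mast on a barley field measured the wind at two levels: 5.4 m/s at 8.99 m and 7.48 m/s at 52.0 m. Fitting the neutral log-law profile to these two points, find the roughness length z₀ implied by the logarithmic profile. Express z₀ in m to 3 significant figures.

z₀ ≈ 0.0944 m

Log law: V(z) ∝ ln(z/z₀). With r = V₁/V₂ = 5.4/7.48 = 0.72193,
r · ln(z₂/z₀) = ln(z₁/z₀) ⇒ ln z₀ = (ln z₁ − r·ln z₂)/(1 − r)
ln z₀ = (2.19611 − 0.72193×3.95124) / 0.27807 = -2.3605
z₀ = exp(-2.3605) = 0.09438 m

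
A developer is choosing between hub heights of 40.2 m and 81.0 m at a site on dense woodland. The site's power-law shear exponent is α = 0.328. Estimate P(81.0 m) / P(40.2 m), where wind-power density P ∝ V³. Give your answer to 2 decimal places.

1.99

Speed ratio: V_B/V_A = (z_B/z_A)^α = (81.0/40.2)^0.328 = (2.0149)^0.328 = 1.25834
Power-density ratio: P_B/P_A = (V_B/V_A)³ = (1.25834)³ = 1.99247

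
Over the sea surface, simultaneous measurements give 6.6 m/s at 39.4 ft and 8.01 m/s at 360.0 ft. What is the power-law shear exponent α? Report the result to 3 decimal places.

Power law: V₂/V₁ = (z₂/z₁)^α ⇒ α = ln(V₂/V₁) / ln(z₂/z₁)
α = ln(8.01/6.6) / ln(360.0/39.4) = ln(1.2136) / ln(9.1371)
  = 0.19362 / 2.21234 = 0.08752

α ≈ 0.088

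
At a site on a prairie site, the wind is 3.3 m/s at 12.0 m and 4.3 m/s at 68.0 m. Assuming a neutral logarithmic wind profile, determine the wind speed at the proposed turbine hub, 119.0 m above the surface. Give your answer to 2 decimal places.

4.62 m/s

Log law: V ∝ ln(z/z₀). From the pair, with r = V₁/V₂ = 0.76744,
ln z₀ = (ln z₁ − r·ln z₂)/(1 − r) = (2.4849 − 0.76744×4.2195)/0.23256 = -3.2393 → z₀ = 0.03919 m
V₃ = V₁ · ln(z₃/z₀)/ln(z₁/z₀) = 3.3 × 8.0184/5.7242 = 4.6226 m/s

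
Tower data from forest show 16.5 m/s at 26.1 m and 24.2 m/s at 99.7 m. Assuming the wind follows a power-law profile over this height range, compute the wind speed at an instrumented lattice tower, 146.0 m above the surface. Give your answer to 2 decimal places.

26.99 m/s

First find α: α = ln(V₂/V₁)/ln(z₂/z₁) = ln(24.2/16.5)/ln(99.7/26.1) = 0.38299/1.34023 = 0.2858
Extrapolate from 99.7 m to 146.0 m: V₃ = 24.2 × (146.0/99.7)^0.2858 = 24.2 × 1.1152 = 26.9870 m/s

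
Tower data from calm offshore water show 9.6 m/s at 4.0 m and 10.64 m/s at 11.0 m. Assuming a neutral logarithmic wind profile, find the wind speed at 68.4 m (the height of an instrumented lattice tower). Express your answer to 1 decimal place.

12.5 m/s

Log law: V ∝ ln(z/z₀). From the pair, with r = V₁/V₂ = 0.90226,
ln z₀ = (ln z₁ − r·ln z₂)/(1 − r) = (1.3863 − 0.90226×2.3979)/0.09774 = -7.9516 → z₀ = 0.0003521 m
V₃ = V₁ · ln(z₃/z₀)/ln(z₁/z₀) = 9.6 × 12.1769/9.3379 = 12.5188 m/s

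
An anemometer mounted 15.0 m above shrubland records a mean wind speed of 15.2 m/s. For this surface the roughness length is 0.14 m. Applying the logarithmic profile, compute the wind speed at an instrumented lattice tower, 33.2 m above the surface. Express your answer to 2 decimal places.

Log law: V(z) ∝ ln(z/z₀), so V₂/V₁ = ln(z₂/z₀) / ln(z₁/z₀).
ln(33.2/0.14) = 5.4687, ln(15.0/0.14) = 4.6742
V₂ = 15.2 × 5.4687/4.6742 = 15.2 × 1.1700 = 17.7836 m/s

17.78 m/s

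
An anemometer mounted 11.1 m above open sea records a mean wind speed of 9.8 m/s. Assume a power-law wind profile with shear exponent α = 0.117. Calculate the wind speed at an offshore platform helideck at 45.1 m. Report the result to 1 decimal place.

11.5 m/s

Power-law profile: V₂ = V₁ · (z₂/z₁)^α
V₂ = 9.8 × (45.1/11.1)^0.117 = 9.8 × (4.0631)^0.117
    = 9.8 × 1.1782 = 11.5468 m/s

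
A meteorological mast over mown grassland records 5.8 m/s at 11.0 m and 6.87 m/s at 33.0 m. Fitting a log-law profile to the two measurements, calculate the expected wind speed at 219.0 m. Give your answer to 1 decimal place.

8.7 m/s

Log law: V ∝ ln(z/z₀). From the pair, with r = V₁/V₂ = 0.84425,
ln z₀ = (ln z₁ − r·ln z₂)/(1 − r) = (2.3979 − 0.84425×3.4965)/0.15575 = -3.5572 → z₀ = 0.02852 m
V₃ = V₁ · ln(z₃/z₀)/ln(z₁/z₀) = 5.8 × 8.9463/5.9551 = 8.7133 m/s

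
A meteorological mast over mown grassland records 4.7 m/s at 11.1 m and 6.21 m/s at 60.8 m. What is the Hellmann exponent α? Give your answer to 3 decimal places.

Power law: V₂/V₁ = (z₂/z₁)^α ⇒ α = ln(V₂/V₁) / ln(z₂/z₁)
α = ln(6.21/4.7) / ln(60.8/11.1) = ln(1.3213) / ln(5.4775)
  = 0.27860 / 1.70064 = 0.16382

α ≈ 0.164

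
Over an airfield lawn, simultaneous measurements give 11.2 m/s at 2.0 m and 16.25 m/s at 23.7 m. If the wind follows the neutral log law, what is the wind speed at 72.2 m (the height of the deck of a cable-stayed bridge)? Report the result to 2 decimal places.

Log law: V ∝ ln(z/z₀). From the pair, with r = V₁/V₂ = 0.68923,
ln z₀ = (ln z₁ − r·ln z₂)/(1 − r) = (0.6931 − 0.68923×3.1655)/0.31077 = -4.7900 → z₀ = 0.008312 m
V₃ = V₁ · ln(z₃/z₀)/ln(z₁/z₀) = 11.2 × 9.0695/5.4832 = 18.5254 m/s

18.53 m/s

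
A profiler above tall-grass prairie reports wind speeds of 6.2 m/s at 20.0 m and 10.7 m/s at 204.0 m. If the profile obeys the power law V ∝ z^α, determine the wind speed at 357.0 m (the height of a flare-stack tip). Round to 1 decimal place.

12.2 m/s

First find α: α = ln(V₂/V₁)/ln(z₂/z₁) = ln(10.7/6.2)/ln(204.0/20.0) = 0.54569/2.32239 = 0.2350
Extrapolate from 204.0 m to 357.0 m: V₃ = 10.7 × (357.0/204.0)^0.2350 = 10.7 × 1.1405 = 12.2037 m/s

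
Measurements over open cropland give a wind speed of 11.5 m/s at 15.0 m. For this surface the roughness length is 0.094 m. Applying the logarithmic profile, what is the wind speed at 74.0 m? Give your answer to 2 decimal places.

Log law: V(z) ∝ ln(z/z₀), so V₂/V₁ = ln(z₂/z₀) / ln(z₁/z₀).
ln(74.0/0.094) = 6.6685, ln(15.0/0.094) = 5.0725
V₂ = 11.5 × 6.6685/5.0725 = 11.5 × 1.3146 = 15.1184 m/s

15.12 m/s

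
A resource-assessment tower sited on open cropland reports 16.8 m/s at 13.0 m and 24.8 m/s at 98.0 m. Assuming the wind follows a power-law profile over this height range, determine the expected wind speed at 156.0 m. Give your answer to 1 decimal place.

27.1 m/s

First find α: α = ln(V₂/V₁)/ln(z₂/z₁) = ln(24.8/16.8)/ln(98.0/13.0) = 0.38946/2.02002 = 0.1928
Extrapolate from 98.0 m to 156.0 m: V₃ = 24.8 × (156.0/98.0)^0.1928 = 24.8 × 1.0938 = 27.1255 m/s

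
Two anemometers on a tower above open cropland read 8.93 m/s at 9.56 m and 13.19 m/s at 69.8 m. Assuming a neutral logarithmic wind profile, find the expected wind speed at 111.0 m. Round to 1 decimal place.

14.2 m/s

Log law: V ∝ ln(z/z₀). From the pair, with r = V₁/V₂ = 0.67703,
ln z₀ = (ln z₁ − r·ln z₂)/(1 − r) = (2.2576 − 0.67703×4.2456)/0.32297 = -1.9098 → z₀ = 0.1481 m
V₃ = V₁ · ln(z₃/z₀)/ln(z₁/z₀) = 8.93 × 6.6194/4.1674 = 14.1840 m/s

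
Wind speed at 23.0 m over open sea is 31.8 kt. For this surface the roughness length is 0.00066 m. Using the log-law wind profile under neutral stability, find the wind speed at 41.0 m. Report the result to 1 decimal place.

33.6 kt

Log law: V(z) ∝ ln(z/z₀), so V₂/V₁ = ln(z₂/z₀) / ln(z₁/z₀).
ln(41.0/0.00066) = 11.0368, ln(23.0/0.00066) = 10.4588
V₂ = 31.8 × 11.0368/10.4588 = 31.8 × 1.0553 = 33.5577 kt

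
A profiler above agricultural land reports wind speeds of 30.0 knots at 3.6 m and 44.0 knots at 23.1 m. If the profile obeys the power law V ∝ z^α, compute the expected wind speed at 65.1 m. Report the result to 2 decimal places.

First find α: α = ln(V₂/V₁)/ln(z₂/z₁) = ln(44.0/30.0)/ln(23.1/3.6) = 0.38299/1.85890 = 0.2060
Extrapolate from 23.1 m to 65.1 m: V₃ = 44.0 × (65.1/23.1)^0.2060 = 44.0 × 1.2380 = 54.4704 knots

54.47 knots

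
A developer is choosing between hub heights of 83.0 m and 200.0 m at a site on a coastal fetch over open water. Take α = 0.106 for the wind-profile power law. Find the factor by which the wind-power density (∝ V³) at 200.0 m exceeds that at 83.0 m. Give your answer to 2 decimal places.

Speed ratio: V_B/V_A = (z_B/z_A)^α = (200.0/83.0)^0.106 = (2.4096)^0.106 = 1.09771
Power-density ratio: P_B/P_A = (V_B/V_A)³ = (1.09771)³ = 1.32270

1.32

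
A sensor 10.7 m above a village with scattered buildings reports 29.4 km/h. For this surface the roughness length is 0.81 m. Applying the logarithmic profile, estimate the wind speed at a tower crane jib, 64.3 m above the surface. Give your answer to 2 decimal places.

Log law: V(z) ∝ ln(z/z₀), so V₂/V₁ = ln(z₂/z₀) / ln(z₁/z₀).
ln(64.3/0.81) = 4.3743, ln(10.7/0.81) = 2.5810
V₂ = 29.4 × 4.3743/2.5810 = 29.4 × 1.6948 = 49.8278 km/h

49.83 km/h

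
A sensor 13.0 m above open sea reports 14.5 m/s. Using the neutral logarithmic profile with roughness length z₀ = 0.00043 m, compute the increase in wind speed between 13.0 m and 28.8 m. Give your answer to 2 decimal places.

Log law: V₂ = V₁ · ln(z₂/z₀)/ln(z₁/z₀) = 14.5 × 11.1121/10.3167 = 15.6180 m/s
ΔV = 15.6180 − 14.5 = 1.1180 m/s

1.12 m/s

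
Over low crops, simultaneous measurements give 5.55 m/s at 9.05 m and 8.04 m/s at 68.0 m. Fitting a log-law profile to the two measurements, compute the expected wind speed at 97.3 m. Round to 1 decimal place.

Log law: V ∝ ln(z/z₀). From the pair, with r = V₁/V₂ = 0.69030,
ln z₀ = (ln z₁ − r·ln z₂)/(1 − r) = (2.2028 − 0.69030×4.2195)/0.30970 = -2.2924 → z₀ = 0.1010 m
V₃ = V₁ · ln(z₃/z₀)/ln(z₁/z₀) = 5.55 × 6.8702/4.4951 = 8.4824 m/s

8.5 m/s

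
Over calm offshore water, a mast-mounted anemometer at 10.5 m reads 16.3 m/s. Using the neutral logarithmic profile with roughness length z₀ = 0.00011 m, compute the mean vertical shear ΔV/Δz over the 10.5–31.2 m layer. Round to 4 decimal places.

0.0748 m/s/m

Log law: V₂ = V₁ · ln(z₂/z₀)/ln(z₁/z₀) = 16.3 × 12.5554/11.4664 = 17.8481 m/s
ΔV/Δz = (17.8481 − 16.3)/(31.2 − 10.5) = 1.5481/20.7000 = 0.07479 m/s/m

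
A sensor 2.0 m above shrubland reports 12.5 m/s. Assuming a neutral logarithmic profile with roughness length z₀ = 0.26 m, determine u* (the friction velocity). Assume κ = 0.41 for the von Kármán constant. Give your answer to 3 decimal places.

u* ≈ 2.512 m/s

Log law: V(z) = (u*/κ) · ln(z/z₀) ⇒ u* = κ · V / ln(z/z₀)
u* = 0.41 × 12.5 / ln(2.0/0.26) = 0.41 × 12.5 / 2.0402
   = 5.1250 / 2.0402 = 2.5120 m/s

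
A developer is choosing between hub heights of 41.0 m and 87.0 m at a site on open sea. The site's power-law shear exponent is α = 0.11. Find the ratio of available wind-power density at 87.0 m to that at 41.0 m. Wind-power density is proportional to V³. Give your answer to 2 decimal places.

Speed ratio: V_B/V_A = (z_B/z_A)^α = (87.0/41.0)^0.11 = (2.1220)^0.11 = 1.08628
Power-density ratio: P_B/P_A = (V_B/V_A)³ = (1.08628)³ = 1.28181

1.28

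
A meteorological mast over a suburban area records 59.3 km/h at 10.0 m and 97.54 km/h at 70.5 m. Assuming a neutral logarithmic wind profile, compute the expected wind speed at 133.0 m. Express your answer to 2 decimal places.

Log law: V ∝ ln(z/z₀). From the pair, with r = V₁/V₂ = 0.60796,
ln z₀ = (ln z₁ − r·ln z₂)/(1 − r) = (2.3026 − 0.60796×4.2556)/0.39204 = -0.7260 → z₀ = 0.4838 m
V₃ = V₁ · ln(z₃/z₀)/ln(z₁/z₀) = 59.3 × 5.6164/3.0286 = 109.9680 km/h

109.97 km/h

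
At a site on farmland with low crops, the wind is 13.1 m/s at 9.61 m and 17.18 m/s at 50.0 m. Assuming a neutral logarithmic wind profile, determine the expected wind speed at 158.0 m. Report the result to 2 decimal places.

Log law: V ∝ ln(z/z₀). From the pair, with r = V₁/V₂ = 0.76251,
ln z₀ = (ln z₁ − r·ln z₂)/(1 − r) = (2.2628 − 0.76251×3.9120)/0.23749 = -3.0325 → z₀ = 0.04820 m
V₃ = V₁ · ln(z₃/z₀)/ln(z₁/z₀) = 13.1 × 8.0951/5.2953 = 20.0264 m/s

20.03 m/s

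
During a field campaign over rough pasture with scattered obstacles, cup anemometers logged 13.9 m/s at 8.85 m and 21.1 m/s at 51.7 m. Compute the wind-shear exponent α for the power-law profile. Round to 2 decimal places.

Power law: V₂/V₁ = (z₂/z₁)^α ⇒ α = ln(V₂/V₁) / ln(z₂/z₁)
α = ln(21.1/13.9) / ln(51.7/8.85) = ln(1.5180) / ln(5.8418)
  = 0.41738 / 1.76504 = 0.23647

α ≈ 0.24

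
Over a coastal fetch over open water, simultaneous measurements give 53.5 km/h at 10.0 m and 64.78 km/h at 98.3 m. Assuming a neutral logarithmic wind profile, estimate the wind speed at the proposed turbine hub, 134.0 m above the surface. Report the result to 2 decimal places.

66.31 km/h

Log law: V ∝ ln(z/z₀). From the pair, with r = V₁/V₂ = 0.82587,
ln z₀ = (ln z₁ − r·ln z₂)/(1 − r) = (2.3026 − 0.82587×4.5880)/0.17413 = -8.5370 → z₀ = 0.0001961 m
V₃ = V₁ · ln(z₃/z₀)/ln(z₁/z₀) = 53.5 × 13.4349/10.8396 = 66.3091 km/h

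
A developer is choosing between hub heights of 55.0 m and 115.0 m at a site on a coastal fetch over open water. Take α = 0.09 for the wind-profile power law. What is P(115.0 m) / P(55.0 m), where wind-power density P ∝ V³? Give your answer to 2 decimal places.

Speed ratio: V_B/V_A = (z_B/z_A)^α = (115.0/55.0)^0.09 = (2.0909)^0.09 = 1.06864
Power-density ratio: P_B/P_A = (V_B/V_A)³ = (1.06864)³ = 1.22037

1.22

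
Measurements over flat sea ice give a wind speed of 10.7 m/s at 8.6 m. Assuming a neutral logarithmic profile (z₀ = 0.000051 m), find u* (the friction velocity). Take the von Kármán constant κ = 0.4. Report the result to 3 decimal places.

Log law: V(z) = (u*/κ) · ln(z/z₀) ⇒ u* = κ · V / ln(z/z₀)
u* = 0.4 × 10.7 / ln(8.6/0.000051) = 0.4 × 10.7 / 12.0354
   = 4.2800 / 12.0354 = 0.3556 m/s

u* ≈ 0.356 m/s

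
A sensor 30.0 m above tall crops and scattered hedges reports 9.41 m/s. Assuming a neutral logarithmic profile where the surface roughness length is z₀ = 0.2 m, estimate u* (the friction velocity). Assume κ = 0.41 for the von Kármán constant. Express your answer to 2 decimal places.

Log law: V(z) = (u*/κ) · ln(z/z₀) ⇒ u* = κ · V / ln(z/z₀)
u* = 0.41 × 9.41 / ln(30.0/0.2) = 0.41 × 9.41 / 5.0106
   = 3.8581 / 5.0106 = 0.7700 m/s

u* ≈ 0.77 m/s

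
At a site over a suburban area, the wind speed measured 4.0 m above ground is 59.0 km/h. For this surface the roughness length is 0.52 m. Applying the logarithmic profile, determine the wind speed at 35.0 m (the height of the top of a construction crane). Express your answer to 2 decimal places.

121.73 km/h

Log law: V(z) ∝ ln(z/z₀), so V₂/V₁ = ln(z₂/z₀) / ln(z₁/z₀).
ln(35.0/0.52) = 4.2093, ln(4.0/0.52) = 2.0402
V₂ = 59.0 × 4.2093/2.0402 = 59.0 × 2.0631 = 121.7256 km/h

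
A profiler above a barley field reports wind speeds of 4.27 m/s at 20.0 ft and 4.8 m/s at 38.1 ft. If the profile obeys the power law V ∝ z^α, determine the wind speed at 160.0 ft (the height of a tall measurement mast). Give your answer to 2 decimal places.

First find α: α = ln(V₂/V₁)/ln(z₂/z₁) = ln(4.8/4.27)/ln(38.1/20.0) = 0.11700/0.64448 = 0.1815
Extrapolate from 38.1 ft to 160.0 ft: V₃ = 4.8 × (160.0/38.1)^0.1815 = 4.8 × 1.2976 = 6.2284 m/s

6.23 m/s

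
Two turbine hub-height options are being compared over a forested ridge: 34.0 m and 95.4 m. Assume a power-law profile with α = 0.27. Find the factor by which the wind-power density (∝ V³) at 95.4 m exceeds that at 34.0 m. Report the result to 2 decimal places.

Speed ratio: V_B/V_A = (z_B/z_A)^α = (95.4/34.0)^0.27 = (2.8059)^0.27 = 1.32123
Power-density ratio: P_B/P_A = (V_B/V_A)³ = (1.32123)³ = 2.30641

2.31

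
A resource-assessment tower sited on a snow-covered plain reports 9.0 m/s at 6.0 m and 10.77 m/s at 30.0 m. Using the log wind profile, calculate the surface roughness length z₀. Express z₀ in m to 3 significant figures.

Log law: V(z) ∝ ln(z/z₀). With r = V₁/V₂ = 9.0/10.77 = 0.83565,
r · ln(z₂/z₀) = ln(z₁/z₀) ⇒ ln z₀ = (ln z₁ − r·ln z₂)/(1 − r)
ln z₀ = (1.79176 − 0.83565×3.40120) / 0.16435 = -6.3918
z₀ = exp(-6.3918) = 0.001675 m

z₀ ≈ 0.00168 m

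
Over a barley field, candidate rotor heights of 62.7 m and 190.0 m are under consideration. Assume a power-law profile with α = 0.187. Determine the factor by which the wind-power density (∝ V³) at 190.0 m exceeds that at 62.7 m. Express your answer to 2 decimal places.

1.86

Speed ratio: V_B/V_A = (z_B/z_A)^α = (190.0/62.7)^0.187 = (3.0303)^0.187 = 1.23038
Power-density ratio: P_B/P_A = (V_B/V_A)³ = (1.23038)³ = 1.86257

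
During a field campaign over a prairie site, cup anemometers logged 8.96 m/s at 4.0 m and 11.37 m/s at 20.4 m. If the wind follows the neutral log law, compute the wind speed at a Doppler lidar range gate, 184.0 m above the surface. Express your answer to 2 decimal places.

14.62 m/s

Log law: V ∝ ln(z/z₀). From the pair, with r = V₁/V₂ = 0.78804,
ln z₀ = (ln z₁ − r·ln z₂)/(1 − r) = (1.3863 − 0.78804×3.0155)/0.21196 = -4.6710 → z₀ = 0.009363 m
V₃ = V₁ · ln(z₃/z₀)/ln(z₁/z₀) = 8.96 × 9.8859/6.0573 = 14.6234 m/s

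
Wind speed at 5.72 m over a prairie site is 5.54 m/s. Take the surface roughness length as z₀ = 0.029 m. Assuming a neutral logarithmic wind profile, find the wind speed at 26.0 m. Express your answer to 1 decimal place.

7.1 m/s

Log law: V(z) ∝ ln(z/z₀), so V₂/V₁ = ln(z₂/z₀) / ln(z₁/z₀).
ln(26.0/0.029) = 6.7986, ln(5.72/0.029) = 5.2844
V₂ = 5.54 × 6.7986/5.2844 = 5.54 × 1.2865 = 7.1274 m/s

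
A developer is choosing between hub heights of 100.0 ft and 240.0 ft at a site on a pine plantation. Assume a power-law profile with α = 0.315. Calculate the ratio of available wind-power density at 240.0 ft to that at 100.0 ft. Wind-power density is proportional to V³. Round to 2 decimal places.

2.29

Speed ratio: V_B/V_A = (z_B/z_A)^α = (240.0/100.0)^0.315 = (2.4000)^0.315 = 1.31755
Power-density ratio: P_B/P_A = (V_B/V_A)³ = (1.31755)³ = 2.28718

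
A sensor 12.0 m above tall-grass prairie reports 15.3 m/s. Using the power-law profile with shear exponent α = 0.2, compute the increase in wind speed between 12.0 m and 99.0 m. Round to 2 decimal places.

8.03 m/s

Power law: V₂ = V₁ · (z₂/z₁)^α = 15.3 × (8.2500)^0.2 = 23.3336 m/s
ΔV = 23.3336 − 15.3 = 8.0336 m/s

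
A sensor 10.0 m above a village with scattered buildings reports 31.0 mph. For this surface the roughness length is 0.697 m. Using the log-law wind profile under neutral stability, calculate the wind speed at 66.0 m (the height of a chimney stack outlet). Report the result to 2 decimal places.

Log law: V(z) ∝ ln(z/z₀), so V₂/V₁ = ln(z₂/z₀) / ln(z₁/z₀).
ln(66.0/0.697) = 4.5506, ln(10.0/0.697) = 2.6636
V₂ = 31.0 × 4.5506/2.6636 = 31.0 × 1.7085 = 52.9628 mph

52.96 mph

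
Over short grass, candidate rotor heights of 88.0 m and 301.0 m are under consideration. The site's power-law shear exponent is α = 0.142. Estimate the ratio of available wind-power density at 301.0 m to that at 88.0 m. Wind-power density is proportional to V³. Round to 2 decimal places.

1.69

Speed ratio: V_B/V_A = (z_B/z_A)^α = (301.0/88.0)^0.142 = (3.4205)^0.142 = 1.19080
Power-density ratio: P_B/P_A = (V_B/V_A)³ = (1.19080)³ = 1.68857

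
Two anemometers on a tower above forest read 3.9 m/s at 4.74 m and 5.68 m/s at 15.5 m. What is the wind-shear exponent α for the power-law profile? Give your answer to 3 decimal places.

Power law: V₂/V₁ = (z₂/z₁)^α ⇒ α = ln(V₂/V₁) / ln(z₂/z₁)
α = ln(5.68/3.9) / ln(15.5/4.74) = ln(1.4564) / ln(3.2700)
  = 0.37597 / 1.18480 = 0.31733

α ≈ 0.317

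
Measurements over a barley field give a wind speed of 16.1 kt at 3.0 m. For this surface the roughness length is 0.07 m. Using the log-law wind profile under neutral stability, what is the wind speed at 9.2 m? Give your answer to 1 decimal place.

Log law: V(z) ∝ ln(z/z₀), so V₂/V₁ = ln(z₂/z₀) / ln(z₁/z₀).
ln(9.2/0.07) = 4.8785, ln(3.0/0.07) = 3.7579
V₂ = 16.1 × 4.8785/3.7579 = 16.1 × 1.2982 = 20.9010 kt

20.9 kt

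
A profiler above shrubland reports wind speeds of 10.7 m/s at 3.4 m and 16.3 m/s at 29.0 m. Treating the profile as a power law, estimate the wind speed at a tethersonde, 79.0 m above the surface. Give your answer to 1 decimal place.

19.8 m/s

First find α: α = ln(V₂/V₁)/ln(z₂/z₁) = ln(16.3/10.7)/ln(29.0/3.4) = 0.42092/2.14352 = 0.1964
Extrapolate from 29.0 m to 79.0 m: V₃ = 16.3 × (79.0/29.0)^0.1964 = 16.3 × 1.2175 = 19.8451 m/s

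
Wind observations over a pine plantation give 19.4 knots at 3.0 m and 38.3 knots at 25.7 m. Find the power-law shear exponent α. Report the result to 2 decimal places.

Power law: V₂/V₁ = (z₂/z₁)^α ⇒ α = ln(V₂/V₁) / ln(z₂/z₁)
α = ln(38.3/19.4) / ln(25.7/3.0) = ln(1.9742) / ln(8.5667)
  = 0.68018 / 2.14788 = 0.31667

α ≈ 0.32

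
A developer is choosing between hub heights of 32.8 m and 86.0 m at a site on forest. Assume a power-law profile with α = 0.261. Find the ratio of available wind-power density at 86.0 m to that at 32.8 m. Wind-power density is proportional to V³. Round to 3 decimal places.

Speed ratio: V_B/V_A = (z_B/z_A)^α = (86.0/32.8)^0.261 = (2.6220)^0.261 = 1.28606
Power-density ratio: P_B/P_A = (V_B/V_A)³ = (1.28606)³ = 2.12708

2.127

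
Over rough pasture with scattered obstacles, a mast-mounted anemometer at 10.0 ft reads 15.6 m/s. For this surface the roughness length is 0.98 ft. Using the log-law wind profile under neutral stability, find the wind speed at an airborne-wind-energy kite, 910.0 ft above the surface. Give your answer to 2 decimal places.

Log law: V(z) ∝ ln(z/z₀), so V₂/V₁ = ln(z₂/z₀) / ln(z₁/z₀).
ln(910.0/0.98) = 6.8336, ln(10.0/0.98) = 2.3228
V₂ = 15.6 × 6.8336/2.3228 = 15.6 × 2.9420 = 45.8952 m/s

45.90 m/s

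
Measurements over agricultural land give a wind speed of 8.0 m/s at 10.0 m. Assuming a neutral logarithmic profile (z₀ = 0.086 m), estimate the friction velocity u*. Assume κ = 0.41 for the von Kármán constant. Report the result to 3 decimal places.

Log law: V(z) = (u*/κ) · ln(z/z₀) ⇒ u* = κ · V / ln(z/z₀)
u* = 0.41 × 8.0 / ln(10.0/0.086) = 0.41 × 8.0 / 4.7560
   = 3.2800 / 4.7560 = 0.6897 m/s

u* ≈ 0.690 m/s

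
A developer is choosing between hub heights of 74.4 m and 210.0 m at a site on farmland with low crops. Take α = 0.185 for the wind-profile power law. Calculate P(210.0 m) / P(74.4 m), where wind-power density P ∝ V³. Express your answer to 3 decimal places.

Speed ratio: V_B/V_A = (z_B/z_A)^α = (210.0/74.4)^0.185 = (2.8226)^0.185 = 1.21163
Power-density ratio: P_B/P_A = (V_B/V_A)³ = (1.21163)³ = 1.77872

1.779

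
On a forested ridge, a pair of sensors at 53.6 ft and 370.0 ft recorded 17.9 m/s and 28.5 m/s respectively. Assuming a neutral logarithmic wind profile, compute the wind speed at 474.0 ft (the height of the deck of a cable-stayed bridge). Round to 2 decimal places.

Log law: V ∝ ln(z/z₀). From the pair, with r = V₁/V₂ = 0.62807,
ln z₀ = (ln z₁ − r·ln z₂)/(1 − r) = (3.9815 − 0.62807×5.9135)/0.37193 = 0.7191 → z₀ = 2.053 ft
V₃ = V₁ · ln(z₃/z₀)/ln(z₁/z₀) = 17.9 × 5.4421/3.2625 = 29.8591 m/s

29.86 m/s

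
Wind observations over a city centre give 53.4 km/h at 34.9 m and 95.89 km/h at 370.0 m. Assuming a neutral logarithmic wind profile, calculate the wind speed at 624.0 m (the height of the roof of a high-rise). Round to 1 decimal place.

105.3 km/h

Log law: V ∝ ln(z/z₀). From the pair, with r = V₁/V₂ = 0.55689,
ln z₀ = (ln z₁ − r·ln z₂)/(1 − r) = (3.5525 − 0.55689×5.9135)/0.44311 = 0.5852 → z₀ = 1.795 m
V₃ = V₁ · ln(z₃/z₀)/ln(z₁/z₀) = 53.4 × 5.8509/2.9672 = 105.2958 km/h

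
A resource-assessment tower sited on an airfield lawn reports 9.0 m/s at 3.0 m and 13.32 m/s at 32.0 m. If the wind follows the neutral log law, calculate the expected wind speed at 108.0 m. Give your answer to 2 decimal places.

15.54 m/s

Log law: V ∝ ln(z/z₀). From the pair, with r = V₁/V₂ = 0.67568,
ln z₀ = (ln z₁ − r·ln z₂)/(1 − r) = (1.0986 − 0.67568×3.4657)/0.32432 = -3.8329 → z₀ = 0.02165 m
V₃ = V₁ · ln(z₃/z₀)/ln(z₁/z₀) = 9.0 × 8.5150/4.9315 = 15.5399 m/s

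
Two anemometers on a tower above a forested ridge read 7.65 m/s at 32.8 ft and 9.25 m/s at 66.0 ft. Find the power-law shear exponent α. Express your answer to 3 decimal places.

Power law: V₂/V₁ = (z₂/z₁)^α ⇒ α = ln(V₂/V₁) / ln(z₂/z₁)
α = ln(9.25/7.65) / ln(66.0/32.8) = ln(1.2092) / ln(2.0122)
  = 0.18992 / 0.69923 = 0.27161

α ≈ 0.272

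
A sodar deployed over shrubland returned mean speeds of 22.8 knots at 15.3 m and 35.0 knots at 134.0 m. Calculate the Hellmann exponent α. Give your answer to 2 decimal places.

Power law: V₂/V₁ = (z₂/z₁)^α ⇒ α = ln(V₂/V₁) / ln(z₂/z₁)
α = ln(35.0/22.8) / ln(134.0/15.3) = ln(1.5351) / ln(8.7582)
  = 0.42859 / 2.16999 = 0.19751

α ≈ 0.20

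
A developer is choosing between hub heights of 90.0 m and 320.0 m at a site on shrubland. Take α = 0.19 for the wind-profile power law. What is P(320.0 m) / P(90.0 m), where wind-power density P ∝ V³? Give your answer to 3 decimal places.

Speed ratio: V_B/V_A = (z_B/z_A)^α = (320.0/90.0)^0.19 = (3.5556)^0.19 = 1.27254
Power-density ratio: P_B/P_A = (V_B/V_A)³ = (1.27254)³ = 2.06071

2.061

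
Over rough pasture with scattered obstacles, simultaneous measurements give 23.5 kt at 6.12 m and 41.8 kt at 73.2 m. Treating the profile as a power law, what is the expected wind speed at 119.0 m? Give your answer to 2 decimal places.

46.79 kt

First find α: α = ln(V₂/V₁)/ln(z₂/z₁) = ln(41.8/23.5)/ln(73.2/6.12) = 0.57590/2.48163 = 0.2321
Extrapolate from 73.2 m to 119.0 m: V₃ = 41.8 × (119.0/73.2)^0.2321 = 41.8 × 1.1194 = 46.7897 kt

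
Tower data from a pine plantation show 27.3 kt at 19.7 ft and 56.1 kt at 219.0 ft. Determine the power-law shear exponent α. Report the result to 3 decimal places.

Power law: V₂/V₁ = (z₂/z₁)^α ⇒ α = ln(V₂/V₁) / ln(z₂/z₁)
α = ln(56.1/27.3) / ln(219.0/19.7) = ln(2.0549) / ln(11.1168)
  = 0.72025 / 2.40845 = 0.29905

α ≈ 0.299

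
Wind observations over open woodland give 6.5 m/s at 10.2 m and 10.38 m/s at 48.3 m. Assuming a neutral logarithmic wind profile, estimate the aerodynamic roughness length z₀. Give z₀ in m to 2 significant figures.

Log law: V(z) ∝ ln(z/z₀). With r = V₁/V₂ = 6.5/10.38 = 0.62620,
r · ln(z₂/z₀) = ln(z₁/z₀) ⇒ ln z₀ = (ln z₁ − r·ln z₂)/(1 − r)
ln z₀ = (2.32239 − 0.62620×3.87743) / 0.37380 = -0.2827
z₀ = exp(-0.2827) = 0.7537 m

z₀ ≈ 0.75 m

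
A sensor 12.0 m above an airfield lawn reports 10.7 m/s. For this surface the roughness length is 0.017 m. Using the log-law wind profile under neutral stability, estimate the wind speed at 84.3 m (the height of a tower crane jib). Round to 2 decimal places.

13.88 m/s

Log law: V(z) ∝ ln(z/z₀), so V₂/V₁ = ln(z₂/z₀) / ln(z₁/z₀).
ln(84.3/0.017) = 8.5089, ln(12.0/0.017) = 6.5594
V₂ = 10.7 × 8.5089/6.5594 = 10.7 × 1.2972 = 13.8801 m/s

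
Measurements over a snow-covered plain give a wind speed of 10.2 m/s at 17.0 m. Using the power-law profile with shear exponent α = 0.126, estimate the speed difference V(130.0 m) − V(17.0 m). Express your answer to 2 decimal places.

Power law: V₂ = V₁ · (z₂/z₁)^α = 10.2 × (7.6471)^0.126 = 13.1802 m/s
ΔV = 13.1802 − 10.2 = 2.9802 m/s

2.98 m/s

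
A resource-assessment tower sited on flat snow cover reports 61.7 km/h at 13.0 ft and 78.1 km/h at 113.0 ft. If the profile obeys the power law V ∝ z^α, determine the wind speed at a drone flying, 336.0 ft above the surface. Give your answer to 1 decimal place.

88.0 km/h

First find α: α = ln(V₂/V₁)/ln(z₂/z₁) = ln(78.1/61.7)/ln(113.0/13.0) = 0.23571/2.16244 = 0.1090
Extrapolate from 113.0 ft to 336.0 ft: V₃ = 78.1 × (336.0/113.0)^0.1090 = 78.1 × 1.1261 = 87.9501 km/h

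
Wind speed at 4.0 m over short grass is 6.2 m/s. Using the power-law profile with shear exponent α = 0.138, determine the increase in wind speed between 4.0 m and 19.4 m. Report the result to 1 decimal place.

1.5 m/s

Power law: V₂ = V₁ · (z₂/z₁)^α = 6.2 × (4.8500)^0.138 = 7.7095 m/s
ΔV = 7.7095 − 6.2 = 1.5095 m/s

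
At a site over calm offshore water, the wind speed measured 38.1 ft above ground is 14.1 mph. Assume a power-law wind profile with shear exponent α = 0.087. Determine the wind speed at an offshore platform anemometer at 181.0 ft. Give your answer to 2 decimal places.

16.15 mph

Power-law profile: V₂ = V₁ · (z₂/z₁)^α
V₂ = 14.1 × (181.0/38.1)^0.087 = 14.1 × (4.7507)^0.087
    = 14.1 × 1.1452 = 16.1472 mph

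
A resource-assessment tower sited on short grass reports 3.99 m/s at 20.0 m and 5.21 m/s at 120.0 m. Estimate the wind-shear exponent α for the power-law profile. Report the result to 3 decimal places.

Power law: V₂/V₁ = (z₂/z₁)^α ⇒ α = ln(V₂/V₁) / ln(z₂/z₁)
α = ln(5.21/3.99) / ln(120.0/20.0) = ln(1.3058) / ln(6.0000)
  = 0.26679 / 1.79176 = 0.14890

α ≈ 0.149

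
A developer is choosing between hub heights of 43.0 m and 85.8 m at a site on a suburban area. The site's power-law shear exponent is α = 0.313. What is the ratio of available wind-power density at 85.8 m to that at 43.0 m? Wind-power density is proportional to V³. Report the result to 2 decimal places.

1.91

Speed ratio: V_B/V_A = (z_B/z_A)^α = (85.8/43.0)^0.313 = (1.9953)^0.313 = 1.24138
Power-density ratio: P_B/P_A = (V_B/V_A)³ = (1.24138)³ = 1.91301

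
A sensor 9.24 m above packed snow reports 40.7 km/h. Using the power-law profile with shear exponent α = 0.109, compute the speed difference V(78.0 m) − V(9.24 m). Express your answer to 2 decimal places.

Power law: V₂ = V₁ · (z₂/z₁)^α = 40.7 × (8.4416)^0.109 = 51.3540 km/h
ΔV = 51.3540 − 40.7 = 10.6540 km/h

10.65 km/h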